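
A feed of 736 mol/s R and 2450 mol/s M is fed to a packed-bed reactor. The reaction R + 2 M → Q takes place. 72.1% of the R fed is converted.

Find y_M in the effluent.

0.654

R reacted = 0.721 × 736 = 530.7 mol/s; ν_R = −1, so ξ = 530.7/1 = 530.7 mol/s.
Outlet amounts (n = n₀ + ν ξ):
  R: 736 − 1(530.7) = 205.3
  M: 2450 − 2(530.7) = 1389
  Q: 0 + 1(530.7) = 530.7
Total out = 2125 mol/s; y_M = 1389 / 2125 = 0.6536.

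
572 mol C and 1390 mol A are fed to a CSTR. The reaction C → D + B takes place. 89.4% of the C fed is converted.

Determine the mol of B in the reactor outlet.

511 mol

C reacted = 0.894 × 572 = 511.4 mol; ν_C = −1, so ξ = 511.4/1 = 511.4 mol.
Outlet amounts (n = n₀ + ν ξ):
  C: 572 − 1(511.4) = 60.63
  D: 0 + 1(511.4) = 511.4
  B: 0 + 1(511.4) = 511.4
  A: 1390 (inert)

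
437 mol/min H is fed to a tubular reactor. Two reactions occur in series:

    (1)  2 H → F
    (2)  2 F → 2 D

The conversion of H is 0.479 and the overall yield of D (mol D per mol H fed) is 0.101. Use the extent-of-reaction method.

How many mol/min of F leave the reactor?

60.5 mol/min

Conversion of H: H consumed = 2ξ₁ = 0.479 × 437 → ξ₁ = 104.7 mol/min.
Yield of D: 2ξ₂ / 437 = 0.101 → ξ₂ = 22.07 mol/min.
Outlet amounts (n = n₀ + Σ ν·ξ):
  H: 437 − 2(104.7) = 227.7
  F: 0 + 1(104.7) − 2(22.07) = 60.52
  D: 0 + 2(22.07) = 44.14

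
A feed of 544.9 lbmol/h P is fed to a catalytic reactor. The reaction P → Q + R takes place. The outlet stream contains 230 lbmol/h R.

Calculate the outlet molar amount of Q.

For R: n = n₀ + 1ξ → 230 = 0 + 1ξ, giving ξ = 230 lbmol/h.
Outlet amounts (n = n₀ + ν ξ):
  P: 544.9 − 1(230) = 314.9
  Q: 0 + 1(230) = 230
  R: 0 + 1(230) = 230

230 lbmol/h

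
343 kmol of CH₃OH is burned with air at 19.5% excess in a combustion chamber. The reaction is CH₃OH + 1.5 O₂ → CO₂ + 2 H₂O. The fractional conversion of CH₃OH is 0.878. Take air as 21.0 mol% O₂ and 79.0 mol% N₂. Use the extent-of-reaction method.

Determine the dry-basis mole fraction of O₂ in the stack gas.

0.0579

Stoichiometric O₂ = 1.5 × 343 = 514.5 kmol; O₂ fed = 514.5 × 1.195 = 614.8 kmol.
N₂ fed = 614.8 × 79/21 = 2313 kmol.
Fuel reacted = 0.878 × 343 → ξ = 301.2 kmol.
Outlet (n = n₀ + ν ξ):
  CH₃OH: 343 − 1(301.2) = 41.85
  O₂: 614.8 − 1.5(301.2) = 163.1
  N₂: 2313 (inert)
  CO₂: 0 + 1(301.2) = 301.2
  H₂O: 0 + 2(301.2) = 602.3
Dry total = 2819 kmol; y_O₂ (dry) = 163.1 / 2819 = 0.05786.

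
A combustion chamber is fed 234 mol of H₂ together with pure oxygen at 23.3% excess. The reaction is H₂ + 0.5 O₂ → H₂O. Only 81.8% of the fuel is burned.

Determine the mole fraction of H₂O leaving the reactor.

0.677

Stoichiometric O₂ = 0.5 × 234 = 117 mol; O₂ fed = 117 × 1.233 = 144.3 mol.
Fuel reacted = 0.818 × 234 → ξ = 191.4 mol.
Outlet (n = n₀ + ν ξ):
  H₂: 234 − 1(191.4) = 42.59
  O₂: 144.3 − 0.5(191.4) = 48.56
  H₂O: 0 + 1(191.4) = 191.4
Total out = 282.6 mol; y_H₂O = 191.4 / 282.6 = 0.6774.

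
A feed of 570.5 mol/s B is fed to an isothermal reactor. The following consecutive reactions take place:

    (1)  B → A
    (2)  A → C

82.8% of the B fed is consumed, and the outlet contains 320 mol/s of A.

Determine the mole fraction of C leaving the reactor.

Conversion of B: B consumed = 1ξ₁ = 0.828 × 570.5 → ξ₁ = 472.4 mol/s.
A balance: n_A = 0 + 1ξ₁ − 1ξ₂ = 320 → ξ₂ = (1·472.4 − 320)/1 = 152.4 mol/s.
Outlet amounts (n = n₀ + Σ ν·ξ):
  B: 570.5 − 1(472.4) = 98.13
  A: 0 + 1(472.4) − 1(152.4) = 320
  C: 0 + 1(152.4) = 152.4
Total out = 570.5 mol/s; y_C = 152.4 / 570.5 = 0.2671.

0.267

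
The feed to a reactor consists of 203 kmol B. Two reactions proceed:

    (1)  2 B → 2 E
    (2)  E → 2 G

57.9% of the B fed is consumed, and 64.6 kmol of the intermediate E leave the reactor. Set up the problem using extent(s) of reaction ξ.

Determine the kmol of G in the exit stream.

106 kmol

Conversion of B: B consumed = 2ξ₁ = 0.579 × 203 → ξ₁ = 58.77 kmol.
E balance: n_E = 0 + 2ξ₁ − 1ξ₂ = 64.6 → ξ₂ = (2·58.77 − 64.6)/1 = 52.94 kmol.
Outlet amounts (n = n₀ + Σ ν·ξ):
  B: 203 − 2(58.77) = 85.46
  E: 0 + 2(58.77) − 1(52.94) = 64.6
  G: 0 + 2(52.94) = 105.9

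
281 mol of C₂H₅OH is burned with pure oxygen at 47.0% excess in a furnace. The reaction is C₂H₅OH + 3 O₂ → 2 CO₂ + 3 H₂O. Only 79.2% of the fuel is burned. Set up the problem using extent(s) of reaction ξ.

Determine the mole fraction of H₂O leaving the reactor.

0.383

Stoichiometric O₂ = 3 × 281 = 843 mol; O₂ fed = 843 × 1.470 = 1239 mol.
Fuel reacted = 0.792 × 281 → ξ = 222.6 mol.
Outlet (n = n₀ + ν ξ):
  C₂H₅OH: 281 − 1(222.6) = 58.45
  O₂: 1239 − 3(222.6) = 571.6
  CO₂: 0 + 2(222.6) = 445.1
  H₂O: 0 + 3(222.6) = 667.7
Total out = 1743 mol; y_H₂O = 667.7 / 1743 = 0.3831.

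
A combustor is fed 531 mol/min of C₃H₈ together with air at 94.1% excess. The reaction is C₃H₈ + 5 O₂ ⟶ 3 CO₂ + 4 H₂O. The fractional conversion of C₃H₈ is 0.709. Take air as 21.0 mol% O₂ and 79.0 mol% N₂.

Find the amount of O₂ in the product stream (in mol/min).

Stoichiometric O₂ = 5 × 531 = 2655 mol/min; O₂ fed = 2655 × 1.941 = 5153 mol/min.
N₂ fed = 5153 × 79/21 = 19390 mol/min.
Fuel reacted = 0.709 × 531 → ξ = 376.5 mol/min.
Outlet (n = n₀ + ν ξ):
  C₃H₈: 531 − 1(376.5) = 154.5
  O₂: 5153 − 5(376.5) = 3271
  N₂: 19390 (inert)
  CO₂: 0 + 3(376.5) = 1129
  H₂O: 0 + 4(376.5) = 1506

3270 mol/min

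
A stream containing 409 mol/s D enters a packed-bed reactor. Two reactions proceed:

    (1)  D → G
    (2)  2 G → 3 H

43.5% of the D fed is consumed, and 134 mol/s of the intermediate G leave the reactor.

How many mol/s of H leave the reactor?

Conversion of D: D consumed = 1ξ₁ = 0.435 × 409 → ξ₁ = 177.9 mol/s.
G balance: n_G = 0 + 1ξ₁ − 2ξ₂ = 134 → ξ₂ = (1·177.9 − 134)/2 = 21.96 mol/s.
Outlet amounts (n = n₀ + Σ ν·ξ):
  D: 409 − 1(177.9) = 231.1
  G: 0 + 1(177.9) − 2(21.96) = 134
  H: 0 + 3(21.96) = 65.87

65.9 mol/s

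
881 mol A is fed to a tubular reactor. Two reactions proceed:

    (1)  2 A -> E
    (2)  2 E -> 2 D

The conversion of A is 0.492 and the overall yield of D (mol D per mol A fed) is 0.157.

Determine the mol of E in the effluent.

Conversion of A: A consumed = 2ξ₁ = 0.492 × 881 → ξ₁ = 216.7 mol.
Yield of D: 2ξ₂ / 881 = 0.157 → ξ₂ = 69.16 mol.
Outlet amounts (n = n₀ + Σ ν·ξ):
  A: 881 − 2(216.7) = 447.5
  E: 0 + 1(216.7) − 2(69.16) = 78.41
  D: 0 + 2(69.16) = 138.3

78.4 mol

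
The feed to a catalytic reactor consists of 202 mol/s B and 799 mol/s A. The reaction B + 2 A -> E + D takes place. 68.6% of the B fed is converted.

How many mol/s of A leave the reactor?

B reacted = 0.686 × 202 = 138.6 mol/s; ν_B = −1, so ξ = 138.6/1 = 138.6 mol/s.
Outlet amounts (n = n₀ + ν ξ):
  B: 202 − 1(138.6) = 63.43
  A: 799 − 2(138.6) = 521.9
  E: 0 + 1(138.6) = 138.6
  D: 0 + 1(138.6) = 138.6

522 mol/s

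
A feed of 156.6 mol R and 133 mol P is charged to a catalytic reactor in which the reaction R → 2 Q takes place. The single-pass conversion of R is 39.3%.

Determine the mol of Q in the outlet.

R reacted = 0.393 × 156.6 = 61.54 mol; ν_R = −1, so ξ = 61.54/1 = 61.54 mol.
Outlet amounts (n = n₀ + ν ξ):
  R: 156.6 − 1(61.54) = 95.06
  Q: 0 + 2(61.54) = 123.1
  P: 133 (inert)

123 mol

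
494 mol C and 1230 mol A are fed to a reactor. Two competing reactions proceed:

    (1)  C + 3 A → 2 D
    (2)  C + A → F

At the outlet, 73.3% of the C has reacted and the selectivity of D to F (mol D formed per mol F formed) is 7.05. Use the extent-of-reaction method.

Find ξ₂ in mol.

ξ₂ = 80 mol

Conversion of C: C consumed = 0.733 × 494 = 362.1 mol = 1ξ₁ + 1ξ₂.
Selectivity: 2ξ₁ / (1ξ₂) = 7.05 → ξ₁ = 3.525 ξ₂.
Substitute: (1·3.525 + 1) ξ₂ = 362.1 → ξ₂ = 80.02 mol, ξ₁ = 282.1 mol.
Outlet amounts (n = n₀ + Σ ν·ξ):
  C: 494 − 1(282.1) − 1(80.02) = 131.9
  A: 1230 − 3(282.1) − 1(80.02) = 303.7
  D: 0 + 2(282.1) = 564.2
  F: 0 + 1(80.02) = 80.02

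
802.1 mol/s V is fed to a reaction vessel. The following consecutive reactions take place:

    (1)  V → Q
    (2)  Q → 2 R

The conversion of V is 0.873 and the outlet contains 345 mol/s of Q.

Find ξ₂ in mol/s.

Conversion of V: V consumed = 1ξ₁ = 0.873 × 802.1 → ξ₁ = 700.2 mol/s.
Q balance: n_Q = 0 + 1ξ₁ − 1ξ₂ = 345 → ξ₂ = (1·700.2 − 345)/1 = 355.2 mol/s.
Outlet amounts (n = n₀ + Σ ν·ξ):
  V: 802.1 − 1(700.2) = 101.9
  Q: 0 + 1(700.2) − 1(355.2) = 345
  R: 0 + 2(355.2) = 710.5

ξ₂ = 355 mol/s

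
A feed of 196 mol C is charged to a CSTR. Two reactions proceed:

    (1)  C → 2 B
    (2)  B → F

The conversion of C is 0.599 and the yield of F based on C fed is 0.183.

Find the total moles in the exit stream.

Conversion of C: C consumed = 1ξ₁ = 0.599 × 196 → ξ₁ = 117.4 mol.
Yield of F: 1ξ₂ / 196 = 0.183 → ξ₂ = 35.87 mol.
Outlet amounts (n = n₀ + Σ ν·ξ):
  C: 196 − 1(117.4) = 78.6
  B: 0 + 2(117.4) − 1(35.87) = 198.9
  F: 0 + 1(35.87) = 35.87
Total out = 78.6 + 198.9 + 35.87 = 313.4 mol.

313 mol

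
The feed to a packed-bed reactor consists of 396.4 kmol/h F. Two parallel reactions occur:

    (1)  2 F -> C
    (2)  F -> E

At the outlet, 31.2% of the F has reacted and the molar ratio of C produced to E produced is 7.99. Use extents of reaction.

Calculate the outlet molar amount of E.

7.28 kmol/h

Conversion of F: F consumed = 0.312 × 396.4 = 123.7 kmol/h = 2ξ₁ + 1ξ₂.
Selectivity: 1ξ₁ / (1ξ₂) = 7.99 → ξ₁ = 7.99 ξ₂.
Substitute: (2·7.99 + 1) ξ₂ = 123.7 → ξ₂ = 7.284 kmol/h, ξ₁ = 58.2 kmol/h.
Outlet amounts (n = n₀ + Σ ν·ξ):
  F: 396.4 − 2(58.2) − 1(7.284) = 272.7
  C: 0 + 1(58.2) = 58.2
  E: 0 + 1(7.284) = 7.284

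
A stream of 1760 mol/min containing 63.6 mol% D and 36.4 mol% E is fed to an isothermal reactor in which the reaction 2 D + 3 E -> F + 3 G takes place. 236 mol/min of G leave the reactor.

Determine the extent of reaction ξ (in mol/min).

For G: n = n₀ + 3ξ → 236 = 0 + 3ξ, giving ξ = 78.67 mol/min.
Outlet amounts (n = n₀ + ν ξ):
  D: 1119 − 2(78.67) = 962
  E: 640.6 − 3(78.67) = 404.6
  F: 0 + 1(78.67) = 78.67
  G: 0 + 3(78.67) = 236

ξ = 78.7 mol/min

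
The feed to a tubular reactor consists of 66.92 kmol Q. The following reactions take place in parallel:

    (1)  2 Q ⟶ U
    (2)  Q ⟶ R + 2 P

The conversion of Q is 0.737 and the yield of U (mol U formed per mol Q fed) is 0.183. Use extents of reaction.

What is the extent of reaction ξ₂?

ξ₂ = 24.8 kmol

Yield of U: 1ξ₁ / 66.92 = 0.183 → ξ₁ = 12.25 kmol.
Conversion of Q: 2ξ₁ + 1ξ₂ = 0.737 × 66.92 = 49.32 → ξ₂ = 24.83 kmol.
Outlet amounts (n = n₀ + Σ ν·ξ):
  Q: 66.92 − 2(12.25) − 1(24.83) = 17.6
  U: 0 + 1(12.25) = 12.25
  R: 0 + 1(24.83) = 24.83
  P: 0 + 2(24.83) = 49.65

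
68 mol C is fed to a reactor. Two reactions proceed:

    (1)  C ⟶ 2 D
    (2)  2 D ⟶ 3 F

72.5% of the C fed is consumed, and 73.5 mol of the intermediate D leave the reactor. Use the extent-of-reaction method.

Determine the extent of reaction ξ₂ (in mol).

Conversion of C: C consumed = 1ξ₁ = 0.725 × 68 → ξ₁ = 49.3 mol.
D balance: n_D = 0 + 2ξ₁ − 2ξ₂ = 73.5 → ξ₂ = (2·49.3 − 73.5)/2 = 12.55 mol.
Outlet amounts (n = n₀ + Σ ν·ξ):
  C: 68 − 1(49.3) = 18.7
  D: 0 + 2(49.3) − 2(12.55) = 73.5
  F: 0 + 3(12.55) = 37.65

ξ₂ = 12.5 mol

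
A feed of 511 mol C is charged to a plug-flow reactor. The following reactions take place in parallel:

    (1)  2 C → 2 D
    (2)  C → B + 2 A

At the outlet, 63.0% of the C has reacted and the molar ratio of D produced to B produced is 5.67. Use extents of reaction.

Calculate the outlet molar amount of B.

48.3 mol

Conversion of C: C consumed = 0.63 × 511 = 321.9 mol = 2ξ₁ + 1ξ₂.
Selectivity: 2ξ₁ / (1ξ₂) = 5.67 → ξ₁ = 2.835 ξ₂.
Substitute: (2·2.835 + 1) ξ₂ = 321.9 → ξ₂ = 48.27 mol, ξ₁ = 136.8 mol.
Outlet amounts (n = n₀ + Σ ν·ξ):
  C: 511 − 2(136.8) − 1(48.27) = 189.1
  D: 0 + 2(136.8) = 273.7
  B: 0 + 1(48.27) = 48.27
  A: 0 + 2(48.27) = 96.53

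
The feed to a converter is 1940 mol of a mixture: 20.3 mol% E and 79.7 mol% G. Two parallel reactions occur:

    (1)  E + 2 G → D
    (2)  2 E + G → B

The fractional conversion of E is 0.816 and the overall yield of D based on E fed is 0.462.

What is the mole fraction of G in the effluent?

Yield of D: 1ξ₁ / 393.8 = 0.462 → ξ₁ = 181.9 mol.
Conversion of E: 1ξ₁ + 2ξ₂ = 0.816 × 393.8 = 321.4 → ξ₂ = 69.71 mol.
Outlet amounts (n = n₀ + Σ ν·ξ):
  E: 393.8 − 1(181.9) − 2(69.71) = 72.46
  G: 1546 − 2(181.9) − 1(69.71) = 1113
  D: 0 + 1(181.9) = 181.9
  B: 0 + 1(69.71) = 69.71
Total out = 1437 mol; y_G = 1113 / 1437 = 0.7744.

0.774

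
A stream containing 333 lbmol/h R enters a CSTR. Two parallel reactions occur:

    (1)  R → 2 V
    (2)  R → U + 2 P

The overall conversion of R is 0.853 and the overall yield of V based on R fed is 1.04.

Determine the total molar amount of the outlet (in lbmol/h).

728 lbmol/h

Yield of V: 2ξ₁ / 333 = 1.04 → ξ₁ = 173.2 lbmol/h.
Conversion of R: 1ξ₁ + 1ξ₂ = 0.853 × 333 = 284 → ξ₂ = 110.9 lbmol/h.
Outlet amounts (n = n₀ + Σ ν·ξ):
  R: 333 − 1(173.2) − 1(110.9) = 48.95
  V: 0 + 2(173.2) = 346.3
  U: 0 + 1(110.9) = 110.9
  P: 0 + 2(110.9) = 221.8
Total out = 48.95 + 346.3 + 110.9 + 221.8 = 727.9 lbmol/h.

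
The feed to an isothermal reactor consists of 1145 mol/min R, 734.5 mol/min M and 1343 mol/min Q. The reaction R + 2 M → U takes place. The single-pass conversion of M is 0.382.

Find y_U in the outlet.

M reacted = 0.382 × 734.5 = 280.6 mol/min; ν_M = −2, so ξ = 280.6/2 = 140.3 mol/min.
Outlet amounts (n = n₀ + ν ξ):
  R: 1145 − 1(140.3) = 1005
  M: 734.5 − 2(140.3) = 453.9
  U: 0 + 1(140.3) = 140.3
  Q: 1343 (inert)
Total out = 2942 mol/min; y_U = 140.3 / 2942 = 0.04769.

0.0477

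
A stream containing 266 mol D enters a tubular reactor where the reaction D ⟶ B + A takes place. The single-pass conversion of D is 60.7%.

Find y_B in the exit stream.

D reacted = 0.607 × 266 = 161.5 mol; ν_D = −1, so ξ = 161.5/1 = 161.5 mol.
Outlet amounts (n = n₀ + ν ξ):
  D: 266 − 1(161.5) = 104.5
  B: 0 + 1(161.5) = 161.5
  A: 0 + 1(161.5) = 161.5
Total out = 427.5 mol; y_B = 161.5 / 427.5 = 0.3777.

0.378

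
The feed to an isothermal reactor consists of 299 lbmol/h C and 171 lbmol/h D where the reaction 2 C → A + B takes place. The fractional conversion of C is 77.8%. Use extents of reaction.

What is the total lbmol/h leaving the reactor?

470 lbmol/h

C reacted = 0.778 × 299 = 232.6 lbmol/h; ν_C = −2, so ξ = 232.6/2 = 116.3 lbmol/h.
Outlet amounts (n = n₀ + ν ξ):
  C: 299 − 2(116.3) = 66.38
  A: 0 + 1(116.3) = 116.3
  B: 0 + 1(116.3) = 116.3
  D: 171 (inert)
Total out = 66.38 + 116.3 + 116.3 + 171 = 470 lbmol/h.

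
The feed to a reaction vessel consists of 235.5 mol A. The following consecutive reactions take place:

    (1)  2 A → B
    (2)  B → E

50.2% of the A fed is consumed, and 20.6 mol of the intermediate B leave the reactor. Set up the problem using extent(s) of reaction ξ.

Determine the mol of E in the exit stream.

38.5 mol

Conversion of A: A consumed = 2ξ₁ = 0.502 × 235.5 → ξ₁ = 59.11 mol.
B balance: n_B = 0 + 1ξ₁ − 1ξ₂ = 20.6 → ξ₂ = (1·59.11 − 20.6)/1 = 38.51 mol.
Outlet amounts (n = n₀ + Σ ν·ξ):
  A: 235.5 − 2(59.11) = 117.3
  B: 0 + 1(59.11) − 1(38.51) = 20.6
  E: 0 + 1(38.51) = 38.51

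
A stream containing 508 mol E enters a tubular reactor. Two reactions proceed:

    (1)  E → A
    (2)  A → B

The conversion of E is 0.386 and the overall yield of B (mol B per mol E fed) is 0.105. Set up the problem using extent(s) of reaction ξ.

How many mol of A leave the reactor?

143 mol

Conversion of E: E consumed = 1ξ₁ = 0.386 × 508 → ξ₁ = 196.1 mol.
Yield of B: 1ξ₂ / 508 = 0.105 → ξ₂ = 53.34 mol.
Outlet amounts (n = n₀ + Σ ν·ξ):
  E: 508 − 1(196.1) = 311.9
  A: 0 + 1(196.1) − 1(53.34) = 142.7
  B: 0 + 1(53.34) = 53.34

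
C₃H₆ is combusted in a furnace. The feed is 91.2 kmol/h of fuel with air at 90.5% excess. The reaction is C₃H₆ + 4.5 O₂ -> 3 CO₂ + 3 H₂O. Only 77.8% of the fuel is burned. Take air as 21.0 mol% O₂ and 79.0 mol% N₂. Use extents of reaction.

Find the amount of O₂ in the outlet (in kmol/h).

463 kmol/h

Stoichiometric O₂ = 4.5 × 91.2 = 410.4 kmol/h; O₂ fed = 410.4 × 1.905 = 781.8 kmol/h.
N₂ fed = 781.8 × 79/21 = 2941 kmol/h.
Fuel reacted = 0.778 × 91.2 → ξ = 70.95 kmol/h.
Outlet (n = n₀ + ν ξ):
  C₃H₆: 91.2 − 1(70.95) = 20.25
  O₂: 781.8 − 4.5(70.95) = 462.5
  N₂: 2941 (inert)
  CO₂: 0 + 3(70.95) = 212.9
  H₂O: 0 + 3(70.95) = 212.9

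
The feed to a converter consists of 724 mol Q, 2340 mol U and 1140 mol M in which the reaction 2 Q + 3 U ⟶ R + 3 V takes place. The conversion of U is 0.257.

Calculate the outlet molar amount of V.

U reacted = 0.257 × 2340 = 601.4 mol; ν_U = −3, so ξ = 601.4/3 = 200.5 mol.
Outlet amounts (n = n₀ + ν ξ):
  Q: 724 − 2(200.5) = 323.1
  U: 2340 − 3(200.5) = 1739
  R: 0 + 1(200.5) = 200.5
  V: 0 + 3(200.5) = 601.4
  M: 1140 (inert)

601 mol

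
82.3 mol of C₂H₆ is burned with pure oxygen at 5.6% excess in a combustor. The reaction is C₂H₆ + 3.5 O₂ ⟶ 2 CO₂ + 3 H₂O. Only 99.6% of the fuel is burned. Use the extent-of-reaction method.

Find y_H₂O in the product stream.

Stoichiometric O₂ = 3.5 × 82.3 = 288.1 mol; O₂ fed = 288.1 × 1.056 = 304.2 mol.
Fuel reacted = 0.996 × 82.3 → ξ = 81.97 mol.
Outlet (n = n₀ + ν ξ):
  C₂H₆: 82.3 − 1(81.97) = 0.3292
  O₂: 304.2 − 3.5(81.97) = 17.28
  CO₂: 0 + 2(81.97) = 163.9
  H₂O: 0 + 3(81.97) = 245.9
Total out = 427.5 mol; y_H₂O = 245.9 / 427.5 = 0.5753.

0.575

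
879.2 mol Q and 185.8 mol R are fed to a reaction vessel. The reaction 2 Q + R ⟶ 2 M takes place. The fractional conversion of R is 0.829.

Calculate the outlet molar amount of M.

R reacted = 0.829 × 185.8 = 154 mol; ν_R = −1, so ξ = 154/1 = 154 mol.
Outlet amounts (n = n₀ + ν ξ):
  Q: 879.2 − 2(154) = 571.1
  R: 185.8 − 1(154) = 31.77
  M: 0 + 2(154) = 308.1

308 mol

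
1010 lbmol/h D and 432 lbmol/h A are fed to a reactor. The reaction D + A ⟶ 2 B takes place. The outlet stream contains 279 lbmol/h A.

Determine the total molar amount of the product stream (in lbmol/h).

1440 lbmol/h

For A: n = n₀ − 1ξ → 279 = 432 − 1ξ, giving ξ = 153 lbmol/h.
Outlet amounts (n = n₀ + ν ξ):
  D: 1010 − 1(153) = 857
  A: 432 − 1(153) = 279
  B: 0 + 2(153) = 306
Total out = 857 + 279 + 306 = 1442 lbmol/h.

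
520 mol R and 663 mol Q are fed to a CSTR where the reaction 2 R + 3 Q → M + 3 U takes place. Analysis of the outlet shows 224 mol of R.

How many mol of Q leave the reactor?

219 mol

For R: n = n₀ − 2ξ → 224 = 520 − 2ξ, giving ξ = 148 mol.
Outlet amounts (n = n₀ + ν ξ):
  R: 520 − 2(148) = 224
  Q: 663 − 3(148) = 219
  M: 0 + 1(148) = 148
  U: 0 + 3(148) = 444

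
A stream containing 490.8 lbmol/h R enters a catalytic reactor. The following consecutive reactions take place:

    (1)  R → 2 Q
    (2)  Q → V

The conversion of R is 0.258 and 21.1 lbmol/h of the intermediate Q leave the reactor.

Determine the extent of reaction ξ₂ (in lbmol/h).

Conversion of R: R consumed = 1ξ₁ = 0.258 × 490.8 → ξ₁ = 126.6 lbmol/h.
Q balance: n_Q = 0 + 2ξ₁ − 1ξ₂ = 21.1 → ξ₂ = (2·126.6 − 21.1)/1 = 232.2 lbmol/h.
Outlet amounts (n = n₀ + Σ ν·ξ):
  R: 490.8 − 1(126.6) = 364.2
  Q: 0 + 2(126.6) − 1(232.2) = 21.1
  V: 0 + 1(232.2) = 232.2

ξ₂ = 232 lbmol/h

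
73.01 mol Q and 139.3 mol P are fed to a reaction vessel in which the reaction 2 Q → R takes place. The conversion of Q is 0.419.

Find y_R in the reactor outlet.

Q reacted = 0.419 × 73.01 = 30.59 mol; ν_Q = −2, so ξ = 30.59/2 = 15.3 mol.
Outlet amounts (n = n₀ + ν ξ):
  Q: 73.01 − 2(15.3) = 42.42
  R: 0 + 1(15.3) = 15.3
  P: 139.3 (inert)
Total out = 197 mol; y_R = 15.3 / 197 = 0.07764.

0.0776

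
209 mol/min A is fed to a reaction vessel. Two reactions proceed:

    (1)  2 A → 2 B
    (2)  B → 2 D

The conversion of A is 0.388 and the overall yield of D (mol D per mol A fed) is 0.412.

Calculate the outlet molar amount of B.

Conversion of A: A consumed = 2ξ₁ = 0.388 × 209 → ξ₁ = 40.55 mol/min.
Yield of D: 2ξ₂ / 209 = 0.412 → ξ₂ = 43.05 mol/min.
Outlet amounts (n = n₀ + Σ ν·ξ):
  A: 209 − 2(40.55) = 127.9
  B: 0 + 2(40.55) − 1(43.05) = 38.04
  D: 0 + 2(43.05) = 86.11

38 mol/min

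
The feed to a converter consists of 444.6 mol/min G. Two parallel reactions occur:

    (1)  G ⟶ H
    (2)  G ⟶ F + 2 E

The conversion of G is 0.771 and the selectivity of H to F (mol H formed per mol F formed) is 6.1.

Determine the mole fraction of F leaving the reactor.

Conversion of G: G consumed = 0.771 × 444.6 = 342.8 mol/min = 1ξ₁ + 1ξ₂.
Selectivity: 1ξ₁ / (1ξ₂) = 6.1 → ξ₁ = 6.1 ξ₂.
Substitute: (1·6.1 + 1) ξ₂ = 342.8 → ξ₂ = 48.28 mol/min, ξ₁ = 294.5 mol/min.
Outlet amounts (n = n₀ + Σ ν·ξ):
  G: 444.6 − 1(294.5) − 1(48.28) = 101.8
  H: 0 + 1(294.5) = 294.5
  F: 0 + 1(48.28) = 48.28
  E: 0 + 2(48.28) = 96.56
Total out = 541.2 mol/min; y_F = 48.28 / 541.2 = 0.08922.

0.0892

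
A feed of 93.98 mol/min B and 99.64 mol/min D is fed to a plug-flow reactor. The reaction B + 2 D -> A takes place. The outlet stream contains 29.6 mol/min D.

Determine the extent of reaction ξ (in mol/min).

For D: n = n₀ − 2ξ → 29.6 = 99.64 − 2ξ, giving ξ = 35.02 mol/min.
Outlet amounts (n = n₀ + ν ξ):
  B: 93.98 − 1(35.02) = 58.96
  D: 99.64 − 2(35.02) = 29.6
  A: 0 + 1(35.02) = 35.02

ξ = 35 mol/min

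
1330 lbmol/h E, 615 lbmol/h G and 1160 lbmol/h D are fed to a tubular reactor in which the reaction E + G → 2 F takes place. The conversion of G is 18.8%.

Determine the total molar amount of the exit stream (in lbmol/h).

G reacted = 0.188 × 615 = 115.6 lbmol/h; ν_G = −1, so ξ = 115.6/1 = 115.6 lbmol/h.
Outlet amounts (n = n₀ + ν ξ):
  E: 1330 − 1(115.6) = 1214
  G: 615 − 1(115.6) = 499.4
  F: 0 + 2(115.6) = 231.2
  D: 1160 (inert)
Total out = 1214 + 499.4 + 231.2 + 1160 = 3105 lbmol/h.

3100 lbmol/h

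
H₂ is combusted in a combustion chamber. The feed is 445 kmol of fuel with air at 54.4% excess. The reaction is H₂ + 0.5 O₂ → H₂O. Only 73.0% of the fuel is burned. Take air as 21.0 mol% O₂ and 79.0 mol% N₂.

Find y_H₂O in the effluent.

0.169

Stoichiometric O₂ = 0.5 × 445 = 222.5 kmol; O₂ fed = 222.5 × 1.544 = 343.5 kmol.
N₂ fed = 343.5 × 79/21 = 1292 kmol.
Fuel reacted = 0.73 × 445 → ξ = 324.8 kmol.
Outlet (n = n₀ + ν ξ):
  H₂: 445 − 1(324.8) = 120.2
  O₂: 343.5 − 0.5(324.8) = 181.1
  N₂: 1292 (inert)
  H₂O: 0 + 1(324.8) = 324.8
Total out = 1918 kmol; y_H₂O = 324.8 / 1918 = 0.1693.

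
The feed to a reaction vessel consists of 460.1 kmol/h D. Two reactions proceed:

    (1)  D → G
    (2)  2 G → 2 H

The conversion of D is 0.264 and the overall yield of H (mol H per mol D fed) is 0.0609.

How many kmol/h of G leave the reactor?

93.4 kmol/h

Conversion of D: D consumed = 1ξ₁ = 0.264 × 460.1 → ξ₁ = 121.5 kmol/h.
Yield of H: 2ξ₂ / 460.1 = 0.0609 → ξ₂ = 14.01 kmol/h.
Outlet amounts (n = n₀ + Σ ν·ξ):
  D: 460.1 − 1(121.5) = 338.6
  G: 0 + 1(121.5) − 2(14.01) = 93.45
  H: 0 + 2(14.01) = 28.02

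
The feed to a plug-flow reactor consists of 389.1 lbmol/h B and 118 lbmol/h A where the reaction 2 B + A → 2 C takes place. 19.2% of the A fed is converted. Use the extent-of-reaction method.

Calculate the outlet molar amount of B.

A reacted = 0.192 × 118 = 22.66 lbmol/h; ν_A = −1, so ξ = 22.66/1 = 22.66 lbmol/h.
Outlet amounts (n = n₀ + ν ξ):
  B: 389.1 − 2(22.66) = 343.8
  A: 118 − 1(22.66) = 95.34
  C: 0 + 2(22.66) = 45.31

344 lbmol/h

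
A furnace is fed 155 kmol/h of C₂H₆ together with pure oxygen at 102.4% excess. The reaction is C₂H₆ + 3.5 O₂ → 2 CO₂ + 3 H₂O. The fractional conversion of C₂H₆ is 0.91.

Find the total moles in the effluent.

Stoichiometric O₂ = 3.5 × 155 = 542.5 kmol/h; O₂ fed = 542.5 × 2.024 = 1098 kmol/h.
Fuel reacted = 0.91 × 155 → ξ = 141.1 kmol/h.
Outlet (n = n₀ + ν ξ):
  C₂H₆: 155 − 1(141.1) = 13.95
  O₂: 1098 − 3.5(141.1) = 604.3
  CO₂: 0 + 2(141.1) = 282.1
  H₂O: 0 + 3(141.1) = 423.2
Total out = 13.95 + 604.3 + 282.1 + 423.2 = 1324 kmol/h.

1320 kmol/h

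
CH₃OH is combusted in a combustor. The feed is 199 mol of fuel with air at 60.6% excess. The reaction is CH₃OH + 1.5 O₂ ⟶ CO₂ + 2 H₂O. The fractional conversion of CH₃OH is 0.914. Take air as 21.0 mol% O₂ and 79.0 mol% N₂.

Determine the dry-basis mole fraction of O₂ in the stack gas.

Stoichiometric O₂ = 1.5 × 199 = 298.5 mol; O₂ fed = 298.5 × 1.606 = 479.4 mol.
N₂ fed = 479.4 × 79/21 = 1803 mol.
Fuel reacted = 0.914 × 199 → ξ = 181.9 mol.
Outlet (n = n₀ + ν ξ):
  CH₃OH: 199 − 1(181.9) = 17.11
  O₂: 479.4 − 1.5(181.9) = 206.6
  N₂: 1803 (inert)
  CO₂: 0 + 1(181.9) = 181.9
  H₂O: 0 + 2(181.9) = 363.8
Dry total = 2209 mol; y_O₂ (dry) = 206.6 / 2209 = 0.09351.

0.0935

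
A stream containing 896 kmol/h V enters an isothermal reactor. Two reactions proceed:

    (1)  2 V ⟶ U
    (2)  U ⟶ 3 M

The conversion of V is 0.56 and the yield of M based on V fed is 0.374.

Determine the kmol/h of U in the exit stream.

139 kmol/h

Conversion of V: V consumed = 2ξ₁ = 0.56 × 896 → ξ₁ = 250.9 kmol/h.
Yield of M: 3ξ₂ / 896 = 0.374 → ξ₂ = 111.7 kmol/h.
Outlet amounts (n = n₀ + Σ ν·ξ):
  V: 896 − 2(250.9) = 394.2
  U: 0 + 1(250.9) − 1(111.7) = 139.2
  M: 0 + 3(111.7) = 335.1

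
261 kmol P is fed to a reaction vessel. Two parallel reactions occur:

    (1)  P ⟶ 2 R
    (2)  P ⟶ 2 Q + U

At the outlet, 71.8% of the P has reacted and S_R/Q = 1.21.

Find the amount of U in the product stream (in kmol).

84.8 kmol

Conversion of P: P consumed = 0.718 × 261 = 187.4 kmol = 1ξ₁ + 1ξ₂.
Selectivity: 2ξ₁ / (2ξ₂) = 1.21 → ξ₁ = 1.21 ξ₂.
Substitute: (1·1.21 + 1) ξ₂ = 187.4 → ξ₂ = 84.8 kmol, ξ₁ = 102.6 kmol.
Outlet amounts (n = n₀ + Σ ν·ξ):
  P: 261 − 1(102.6) − 1(84.8) = 73.6
  R: 0 + 2(102.6) = 205.2
  Q: 0 + 2(84.8) = 169.6
  U: 0 + 1(84.8) = 84.8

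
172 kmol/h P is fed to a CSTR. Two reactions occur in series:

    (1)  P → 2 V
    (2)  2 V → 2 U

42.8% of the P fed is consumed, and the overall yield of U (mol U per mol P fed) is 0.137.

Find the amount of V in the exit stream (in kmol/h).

124 kmol/h

Conversion of P: P consumed = 1ξ₁ = 0.428 × 172 → ξ₁ = 73.62 kmol/h.
Yield of U: 2ξ₂ / 172 = 0.137 → ξ₂ = 11.78 kmol/h.
Outlet amounts (n = n₀ + Σ ν·ξ):
  P: 172 − 1(73.62) = 98.38
  V: 0 + 2(73.62) − 2(11.78) = 123.7
  U: 0 + 2(11.78) = 23.56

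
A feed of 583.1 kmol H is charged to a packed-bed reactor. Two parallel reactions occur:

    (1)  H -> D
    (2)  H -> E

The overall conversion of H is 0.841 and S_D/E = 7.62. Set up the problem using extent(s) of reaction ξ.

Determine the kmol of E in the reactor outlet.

Conversion of H: H consumed = 0.841 × 583.1 = 490.4 kmol = 1ξ₁ + 1ξ₂.
Selectivity: 1ξ₁ / (1ξ₂) = 7.62 → ξ₁ = 7.62 ξ₂.
Substitute: (1·7.62 + 1) ξ₂ = 490.4 → ξ₂ = 56.89 kmol, ξ₁ = 433.5 kmol.
Outlet amounts (n = n₀ + Σ ν·ξ):
  H: 583.1 − 1(433.5) − 1(56.89) = 92.71
  D: 0 + 1(433.5) = 433.5
  E: 0 + 1(56.89) = 56.89

56.9 kmol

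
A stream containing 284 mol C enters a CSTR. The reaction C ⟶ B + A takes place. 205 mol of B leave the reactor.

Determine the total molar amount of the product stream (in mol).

For B: n = n₀ + 1ξ → 205 = 0 + 1ξ, giving ξ = 205 mol.
Outlet amounts (n = n₀ + ν ξ):
  C: 284 − 1(205) = 79
  B: 0 + 1(205) = 205
  A: 0 + 1(205) = 205
Total out = 79 + 205 + 205 = 489 mol.

489 mol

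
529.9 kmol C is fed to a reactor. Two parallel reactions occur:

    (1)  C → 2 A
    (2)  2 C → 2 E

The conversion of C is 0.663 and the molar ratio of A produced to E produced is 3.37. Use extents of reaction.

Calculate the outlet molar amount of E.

Conversion of C: C consumed = 0.663 × 529.9 = 351.3 kmol = 1ξ₁ + 2ξ₂.
Selectivity: 2ξ₁ / (2ξ₂) = 3.37 → ξ₁ = 3.37 ξ₂.
Substitute: (1·3.37 + 2) ξ₂ = 351.3 → ξ₂ = 65.42 kmol, ξ₁ = 220.5 kmol.
Outlet amounts (n = n₀ + Σ ν·ξ):
  C: 529.9 − 1(220.5) − 2(65.42) = 178.6
  A: 0 + 2(220.5) = 441
  E: 0 + 2(65.42) = 130.8

131 kmol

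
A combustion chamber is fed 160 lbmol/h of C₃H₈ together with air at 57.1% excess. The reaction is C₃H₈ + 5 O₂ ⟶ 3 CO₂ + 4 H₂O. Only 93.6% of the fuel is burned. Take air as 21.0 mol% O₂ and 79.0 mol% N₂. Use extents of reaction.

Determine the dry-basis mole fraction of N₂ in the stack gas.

Stoichiometric O₂ = 5 × 160 = 800 lbmol/h; O₂ fed = 800 × 1.571 = 1257 lbmol/h.
N₂ fed = 1257 × 79/21 = 4728 lbmol/h.
Fuel reacted = 0.936 × 160 → ξ = 149.8 lbmol/h.
Outlet (n = n₀ + ν ξ):
  C₃H₈: 160 − 1(149.8) = 10.24
  O₂: 1257 − 5(149.8) = 508
  N₂: 4728 (inert)
  CO₂: 0 + 3(149.8) = 449.3
  H₂O: 0 + 4(149.8) = 599
Dry total = 5695 lbmol/h; y_N₂ (dry) = 4728 / 5695 = 0.8301.

0.83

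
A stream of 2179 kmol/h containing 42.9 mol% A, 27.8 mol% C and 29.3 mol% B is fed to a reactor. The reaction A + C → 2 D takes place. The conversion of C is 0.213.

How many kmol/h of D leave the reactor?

C reacted = 0.213 × 605.8 = 129 kmol/h; ν_C = −1, so ξ = 129/1 = 129 kmol/h.
Outlet amounts (n = n₀ + ν ξ):
  A: 934.8 − 1(129) = 805.8
  C: 605.8 − 1(129) = 476.7
  D: 0 + 2(129) = 258.1
  B: 638.4 (inert)

258 kmol/h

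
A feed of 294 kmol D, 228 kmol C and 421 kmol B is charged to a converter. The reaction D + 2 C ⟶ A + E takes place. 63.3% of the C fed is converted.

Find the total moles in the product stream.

C reacted = 0.633 × 228 = 144.3 kmol; ν_C = −2, so ξ = 144.3/2 = 72.16 kmol.
Outlet amounts (n = n₀ + ν ξ):
  D: 294 − 1(72.16) = 221.8
  C: 228 − 2(72.16) = 83.68
  A: 0 + 1(72.16) = 72.16
  E: 0 + 1(72.16) = 72.16
  B: 421 (inert)
Total out = 221.8 + 83.68 + 72.16 + 72.16 + 421 = 870.8 kmol.

871 kmol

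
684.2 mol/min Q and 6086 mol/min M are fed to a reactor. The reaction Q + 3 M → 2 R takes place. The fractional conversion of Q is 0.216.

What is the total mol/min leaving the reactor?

Q reacted = 0.216 × 684.2 = 147.8 mol/min; ν_Q = −1, so ξ = 147.8/1 = 147.8 mol/min.
Outlet amounts (n = n₀ + ν ξ):
  Q: 684.2 − 1(147.8) = 536.4
  M: 6086 − 3(147.8) = 5643
  R: 0 + 2(147.8) = 295.6
Total out = 536.4 + 5643 + 295.6 = 6475 mol/min.

6470 mol/min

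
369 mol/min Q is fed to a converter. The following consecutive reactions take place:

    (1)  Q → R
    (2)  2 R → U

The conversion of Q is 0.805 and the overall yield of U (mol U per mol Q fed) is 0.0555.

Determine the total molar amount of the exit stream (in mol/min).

349 mol/min

Conversion of Q: Q consumed = 1ξ₁ = 0.805 × 369 → ξ₁ = 297 mol/min.
Yield of U: 1ξ₂ / 369 = 0.0555 → ξ₂ = 20.48 mol/min.
Outlet amounts (n = n₀ + Σ ν·ξ):
  Q: 369 − 1(297) = 71.95
  R: 0 + 1(297) − 2(20.48) = 256.1
  U: 0 + 1(20.48) = 20.48
Total out = 71.95 + 256.1 + 20.48 = 348.5 mol/min.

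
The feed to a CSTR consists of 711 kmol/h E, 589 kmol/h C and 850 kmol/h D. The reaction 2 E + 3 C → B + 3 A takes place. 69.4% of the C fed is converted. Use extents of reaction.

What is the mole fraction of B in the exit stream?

C reacted = 0.694 × 589 = 408.8 kmol/h; ν_C = −3, so ξ = 408.8/3 = 136.3 kmol/h.
Outlet amounts (n = n₀ + ν ξ):
  E: 711 − 2(136.3) = 438.5
  C: 589 − 3(136.3) = 180.2
  B: 0 + 1(136.3) = 136.3
  A: 0 + 3(136.3) = 408.8
  D: 850 (inert)
Total out = 2014 kmol/h; y_B = 136.3 / 2014 = 0.06766.

0.0677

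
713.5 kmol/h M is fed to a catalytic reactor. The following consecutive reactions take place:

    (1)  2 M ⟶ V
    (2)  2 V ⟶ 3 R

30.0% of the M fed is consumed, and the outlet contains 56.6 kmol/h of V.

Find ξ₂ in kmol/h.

Conversion of M: M consumed = 2ξ₁ = 0.3 × 713.5 → ξ₁ = 107 kmol/h.
V balance: n_V = 0 + 1ξ₁ − 2ξ₂ = 56.6 → ξ₂ = (1·107 − 56.6)/2 = 25.21 kmol/h.
Outlet amounts (n = n₀ + Σ ν·ξ):
  M: 713.5 − 2(107) = 499.5
  V: 0 + 1(107) − 2(25.21) = 56.6
  R: 0 + 3(25.21) = 75.64

ξ₂ = 25.2 kmol/h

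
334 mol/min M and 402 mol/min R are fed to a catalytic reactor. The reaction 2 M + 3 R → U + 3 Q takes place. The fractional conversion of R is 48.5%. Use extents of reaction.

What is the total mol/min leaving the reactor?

671 mol/min

R reacted = 0.485 × 402 = 195 mol/min; ν_R = −3, so ξ = 195/3 = 64.99 mol/min.
Outlet amounts (n = n₀ + ν ξ):
  M: 334 − 2(64.99) = 204
  R: 402 − 3(64.99) = 207
  U: 0 + 1(64.99) = 64.99
  Q: 0 + 3(64.99) = 195
Total out = 204 + 207 + 64.99 + 195 = 671 mol/min.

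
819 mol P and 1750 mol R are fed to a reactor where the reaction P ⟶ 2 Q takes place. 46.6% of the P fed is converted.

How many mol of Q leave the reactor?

763 mol

P reacted = 0.466 × 819 = 381.7 mol; ν_P = −1, so ξ = 381.7/1 = 381.7 mol.
Outlet amounts (n = n₀ + ν ξ):
  P: 819 − 1(381.7) = 437.3
  Q: 0 + 2(381.7) = 763.3
  R: 1750 (inert)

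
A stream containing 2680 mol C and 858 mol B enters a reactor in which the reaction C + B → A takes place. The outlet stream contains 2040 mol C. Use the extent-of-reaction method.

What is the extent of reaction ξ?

For C: n = n₀ − 1ξ → 2040 = 2680 − 1ξ, giving ξ = 640 mol.
Outlet amounts (n = n₀ + ν ξ):
  C: 2680 − 1(640) = 2040
  B: 858 − 1(640) = 218
  A: 0 + 1(640) = 640

ξ = 640 mol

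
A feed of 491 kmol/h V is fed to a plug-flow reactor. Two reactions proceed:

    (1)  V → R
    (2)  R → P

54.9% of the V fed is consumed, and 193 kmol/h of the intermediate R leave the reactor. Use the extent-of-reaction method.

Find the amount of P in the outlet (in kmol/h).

Conversion of V: V consumed = 1ξ₁ = 0.549 × 491 → ξ₁ = 269.6 kmol/h.
R balance: n_R = 0 + 1ξ₁ − 1ξ₂ = 193 → ξ₂ = (1·269.6 − 193)/1 = 76.56 kmol/h.
Outlet amounts (n = n₀ + Σ ν·ξ):
  V: 491 − 1(269.6) = 221.4
  R: 0 + 1(269.6) − 1(76.56) = 193
  P: 0 + 1(76.56) = 76.56

76.6 kmol/h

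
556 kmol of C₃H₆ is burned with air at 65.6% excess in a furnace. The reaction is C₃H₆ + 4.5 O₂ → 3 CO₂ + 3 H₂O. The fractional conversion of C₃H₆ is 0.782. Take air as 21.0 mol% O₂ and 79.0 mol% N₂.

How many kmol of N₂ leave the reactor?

15600 kmol

Stoichiometric O₂ = 4.5 × 556 = 2502 kmol; O₂ fed = 2502 × 1.656 = 4143 kmol.
N₂ fed = 4143 × 79/21 = 15590 kmol.
Fuel reacted = 0.782 × 556 → ξ = 434.8 kmol.
Outlet (n = n₀ + ν ξ):
  C₃H₆: 556 − 1(434.8) = 121.2
  O₂: 4143 − 4.5(434.8) = 2187
  N₂: 15590 (inert)
  CO₂: 0 + 3(434.8) = 1304
  H₂O: 0 + 3(434.8) = 1304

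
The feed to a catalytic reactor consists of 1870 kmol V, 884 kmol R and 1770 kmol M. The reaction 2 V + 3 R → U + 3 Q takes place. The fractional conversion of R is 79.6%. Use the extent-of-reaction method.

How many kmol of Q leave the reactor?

704 kmol

R reacted = 0.796 × 884 = 703.7 kmol; ν_R = −3, so ξ = 703.7/3 = 234.6 kmol.
Outlet amounts (n = n₀ + ν ξ):
  V: 1870 − 2(234.6) = 1401
  R: 884 − 3(234.6) = 180.3
  U: 0 + 1(234.6) = 234.6
  Q: 0 + 3(234.6) = 703.7
  M: 1770 (inert)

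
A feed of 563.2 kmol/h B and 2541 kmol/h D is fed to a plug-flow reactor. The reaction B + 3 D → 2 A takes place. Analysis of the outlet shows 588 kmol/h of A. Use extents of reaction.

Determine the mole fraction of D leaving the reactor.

0.659

For A: n = n₀ + 2ξ → 588 = 0 + 2ξ, giving ξ = 294 kmol/h.
Outlet amounts (n = n₀ + ν ξ):
  B: 563.2 − 1(294) = 269.2
  D: 2541 − 3(294) = 1659
  A: 0 + 2(294) = 588
Total out = 2516 kmol/h; y_D = 1659 / 2516 = 0.6593.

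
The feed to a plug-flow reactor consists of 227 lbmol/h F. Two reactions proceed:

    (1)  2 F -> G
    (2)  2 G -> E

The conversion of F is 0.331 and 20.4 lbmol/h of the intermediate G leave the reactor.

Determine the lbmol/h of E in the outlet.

Conversion of F: F consumed = 2ξ₁ = 0.331 × 227 → ξ₁ = 37.57 lbmol/h.
G balance: n_G = 0 + 1ξ₁ − 2ξ₂ = 20.4 → ξ₂ = (1·37.57 − 20.4)/2 = 8.584 lbmol/h.
Outlet amounts (n = n₀ + Σ ν·ξ):
  F: 227 − 2(37.57) = 151.9
  G: 0 + 1(37.57) − 2(8.584) = 20.4
  E: 0 + 1(8.584) = 8.584

8.58 lbmol/h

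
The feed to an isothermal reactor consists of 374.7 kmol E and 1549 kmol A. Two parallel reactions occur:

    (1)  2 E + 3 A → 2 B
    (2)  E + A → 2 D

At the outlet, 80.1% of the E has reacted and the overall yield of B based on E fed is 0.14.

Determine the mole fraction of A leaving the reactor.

0.663

Yield of B: 2ξ₁ / 374.7 = 0.14 → ξ₁ = 26.23 kmol.
Conversion of E: 2ξ₁ + 1ξ₂ = 0.801 × 374.7 = 300.1 → ξ₂ = 247.7 kmol.
Outlet amounts (n = n₀ + Σ ν·ξ):
  E: 374.7 − 2(26.23) − 1(247.7) = 74.57
  A: 1549 − 3(26.23) − 1(247.7) = 1223
  B: 0 + 2(26.23) = 52.46
  D: 0 + 2(247.7) = 495.4
Total out = 1845 kmol; y_A = 1223 / 1845 = 0.6627.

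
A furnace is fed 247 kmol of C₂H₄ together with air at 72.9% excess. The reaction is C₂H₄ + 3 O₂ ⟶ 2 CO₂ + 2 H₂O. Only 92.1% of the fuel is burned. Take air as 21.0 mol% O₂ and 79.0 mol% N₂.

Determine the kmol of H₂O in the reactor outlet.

Stoichiometric O₂ = 3 × 247 = 741 kmol; O₂ fed = 741 × 1.729 = 1281 kmol.
N₂ fed = 1281 × 79/21 = 4820 kmol.
Fuel reacted = 0.921 × 247 → ξ = 227.5 kmol.
Outlet (n = n₀ + ν ξ):
  C₂H₄: 247 − 1(227.5) = 19.51
  O₂: 1281 − 3(227.5) = 598.7
  N₂: 4820 (inert)
  CO₂: 0 + 2(227.5) = 455
  H₂O: 0 + 2(227.5) = 455

455 kmol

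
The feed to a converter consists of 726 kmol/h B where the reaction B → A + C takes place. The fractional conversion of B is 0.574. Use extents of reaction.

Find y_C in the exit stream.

B reacted = 0.574 × 726 = 416.7 kmol/h; ν_B = −1, so ξ = 416.7/1 = 416.7 kmol/h.
Outlet amounts (n = n₀ + ν ξ):
  B: 726 − 1(416.7) = 309.3
  A: 0 + 1(416.7) = 416.7
  C: 0 + 1(416.7) = 416.7
Total out = 1143 kmol/h; y_C = 416.7 / 1143 = 0.3647.

0.365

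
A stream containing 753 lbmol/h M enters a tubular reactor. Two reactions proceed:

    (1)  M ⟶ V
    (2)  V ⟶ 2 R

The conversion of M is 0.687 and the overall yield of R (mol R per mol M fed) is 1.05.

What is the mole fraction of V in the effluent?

0.106

Conversion of M: M consumed = 1ξ₁ = 0.687 × 753 → ξ₁ = 517.3 lbmol/h.
Yield of R: 2ξ₂ / 753 = 1.05 → ξ₂ = 395.3 lbmol/h.
Outlet amounts (n = n₀ + Σ ν·ξ):
  M: 753 − 1(517.3) = 235.7
  V: 0 + 1(517.3) − 1(395.3) = 122
  R: 0 + 2(395.3) = 790.6
Total out = 1148 lbmol/h; y_V = 122 / 1148 = 0.1062.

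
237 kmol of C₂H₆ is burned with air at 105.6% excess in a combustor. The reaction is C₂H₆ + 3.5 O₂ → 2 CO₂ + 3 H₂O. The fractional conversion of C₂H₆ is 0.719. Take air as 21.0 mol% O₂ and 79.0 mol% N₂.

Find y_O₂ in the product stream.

0.131

Stoichiometric O₂ = 3.5 × 237 = 829.5 kmol; O₂ fed = 829.5 × 2.056 = 1705 kmol.
N₂ fed = 1705 × 79/21 = 6416 kmol.
Fuel reacted = 0.719 × 237 → ξ = 170.4 kmol.
Outlet (n = n₀ + ν ξ):
  C₂H₆: 237 − 1(170.4) = 66.6
  O₂: 1705 − 3.5(170.4) = 1109
  N₂: 6416 (inert)
  CO₂: 0 + 2(170.4) = 340.8
  H₂O: 0 + 3(170.4) = 511.2
Total out = 8443 kmol; y_O₂ = 1109 / 8443 = 0.1314.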